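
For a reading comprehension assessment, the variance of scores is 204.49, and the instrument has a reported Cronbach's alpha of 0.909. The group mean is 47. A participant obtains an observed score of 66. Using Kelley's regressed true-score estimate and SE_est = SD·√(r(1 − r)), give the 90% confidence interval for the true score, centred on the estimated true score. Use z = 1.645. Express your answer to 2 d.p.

SD = √204.49 = 14.3000
T̂ = r·X + (1 − r)·M = 0.9090×66 + 0.0910×47 = 59.9940 + 4.2770 ≈ 64.2710
SE_est = SD × √(r(1 − r)) = 14.3000 × √0.0827 ≈ 14.3000 × 0.2876 ≈ 4.1128
90% CI: 64.2710 ± 6.7656 ≈ (57.5054, 71.0366)

[57.51, 71.04]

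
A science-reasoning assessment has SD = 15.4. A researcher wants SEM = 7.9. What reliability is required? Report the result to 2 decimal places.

r = 1 − (7.9000/15.4)² ≈ 1 − 0.2632 ≈ 0.7368

0.74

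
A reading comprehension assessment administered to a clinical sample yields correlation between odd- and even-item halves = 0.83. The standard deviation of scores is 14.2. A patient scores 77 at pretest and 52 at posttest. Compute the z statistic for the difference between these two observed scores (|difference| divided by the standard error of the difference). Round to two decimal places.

Spearman-Brown: r = 2(0.83) / (1 + 0.83) = 1.6600 / 1.8300 ≈ 0.9071
The standard error of measurement is 14.2000×√(1 − 0.9071) ≈ 14.2000×0.3048 ≈ 4.3280.
SE_diff = √2 × SEM ≈ 6.1207
z = |77 − 52| / 6.1207 = 25 / 6.1207 ≈ 4.0845

4.08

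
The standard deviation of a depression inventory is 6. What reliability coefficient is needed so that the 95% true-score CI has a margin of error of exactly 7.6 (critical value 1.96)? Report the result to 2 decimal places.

Required SEM = 7.6 / 1.96 ≈ 3.8776
Required reliability = 1 − (SEM/SD)² = 1 − 0.4177 ≈ 0.5823

0.58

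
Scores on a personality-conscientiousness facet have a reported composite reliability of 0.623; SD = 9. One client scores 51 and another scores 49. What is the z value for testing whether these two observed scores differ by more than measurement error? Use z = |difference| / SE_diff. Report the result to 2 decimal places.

The standard error of measurement is 9.0000·√(1 − 0.6230) ≈ 9.0000·0.6140 ≈ 5.5260.
Standard error of the difference = 5.5260·√2 ≈ 7.8150
z = 2 / 7.8150 ≈ 0.2559

0.26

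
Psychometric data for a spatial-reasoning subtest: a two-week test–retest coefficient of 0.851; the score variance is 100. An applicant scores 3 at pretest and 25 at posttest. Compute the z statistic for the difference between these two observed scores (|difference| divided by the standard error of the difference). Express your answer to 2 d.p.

4.03

SD = √100 ≃ 10.00000
SEM = 10.00000 · √(1 − 0.85100) = 10.00000 · √0.14900 ≃ 10.00000 · 0.38601 ≃ 3.86005
Standard error of the difference = 3.86005·√2 ≃ 5.45894
z = |3 − 25| / 5.45894 = 22 / 5.45894 ≃ 4.03009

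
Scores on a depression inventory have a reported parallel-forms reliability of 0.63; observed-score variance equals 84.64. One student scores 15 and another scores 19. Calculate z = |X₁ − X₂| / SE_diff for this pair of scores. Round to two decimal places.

0.51

SD = √84.64 = 9.200
SEM = 9.200 · √(1 − 0.630) = 9.200 · √0.370 ≃ 9.200 · 0.608 ≃ 5.596
SE_diff = √2 · SEM ≃ 7.914
z = 4 / 7.914 ≃ 0.505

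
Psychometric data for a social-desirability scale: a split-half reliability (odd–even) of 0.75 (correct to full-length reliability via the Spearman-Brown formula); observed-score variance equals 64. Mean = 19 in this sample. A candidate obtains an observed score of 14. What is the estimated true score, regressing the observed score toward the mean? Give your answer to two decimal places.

14.71

r_full = 2·0.75 / (1 + 0.75) ≃ 0.857
Estimated true score = 0.857*14 + (1 − 0.857)*19 ≃ 14.714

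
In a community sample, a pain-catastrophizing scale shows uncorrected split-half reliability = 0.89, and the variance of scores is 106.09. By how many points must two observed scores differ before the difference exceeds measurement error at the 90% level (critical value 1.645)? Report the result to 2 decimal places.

5.78

SD = √106.09 = 10.300
Full-length reliability (Spearman-Brown) = 2(0.89)/(1+0.89) ≈ 0.942
SEM = 10.300 · √(1 − 0.942) = 10.300 · √0.058 ≈ 10.300 · 0.241 ≈ 2.485
Standard error of the difference = 2.485·√2 ≈ 3.514
Minimum reliable difference = 1.645 · SE_diff ≈ 1.645 · 3.514 ≈ 5.781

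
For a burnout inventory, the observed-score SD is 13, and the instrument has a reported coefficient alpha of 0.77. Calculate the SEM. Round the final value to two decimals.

6.23

The standard error of measurement is 13.00000·√(1 − 0.77000) ≈ 13.00000·0.47958 ≈ 6.23458.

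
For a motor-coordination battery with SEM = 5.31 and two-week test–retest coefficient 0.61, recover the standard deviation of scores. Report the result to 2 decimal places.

SD = 5.31 / √(1 − 0.61) ≈ 8.5028

8.50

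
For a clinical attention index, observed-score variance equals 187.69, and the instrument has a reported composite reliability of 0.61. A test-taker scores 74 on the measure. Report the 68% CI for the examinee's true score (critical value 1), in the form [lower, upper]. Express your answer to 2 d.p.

[65.44, 82.56]

σ = 187.69^(1/2) = 13.70000
SEM = 13.70000 · √(1 − 0.61000) = 13.70000 · √0.39000 ≈ 13.70000 · 0.62450 ≈ 8.55565
Half-width = 1·8.55565 ≈ 8.55565
68% CI: 74 ± 8.55565 = [65.44435, 82.55565]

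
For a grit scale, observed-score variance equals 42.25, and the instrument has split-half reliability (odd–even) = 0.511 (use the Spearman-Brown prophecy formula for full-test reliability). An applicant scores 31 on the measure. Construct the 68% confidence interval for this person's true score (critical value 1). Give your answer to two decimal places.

SD = √42.25 ≈ 6.5000
Spearman-Brown: r = 2(0.511) / (1 + 0.511) = 1.0220 / 1.5110 ≈ 0.6764
SEM = 6.5000 × √(1 − 0.6764) = 6.5000 × √0.3236 ≈ 6.5000 × 0.5689 ≈ 3.6977
Margin = 1 × 3.6977 ≈ 3.6977
68% CI: 31 ± 3.6977 = [27.3023, 34.6977]

[27.30, 34.70]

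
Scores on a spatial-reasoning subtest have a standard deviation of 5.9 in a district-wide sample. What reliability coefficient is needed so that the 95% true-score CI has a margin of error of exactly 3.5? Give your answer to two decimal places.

Required SEM = 3.5 / 1.96 ≃ 1.78571
Required reliability = 1 − (SEM/SD)² = 1 − 0.09161 ≃ 0.90839

0.91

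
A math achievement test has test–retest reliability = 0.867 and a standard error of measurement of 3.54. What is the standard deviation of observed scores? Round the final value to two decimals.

σ = SEM·(1 − r)^(−1/2) ≃ 3.54·2.742 ≃ 9.707

9.71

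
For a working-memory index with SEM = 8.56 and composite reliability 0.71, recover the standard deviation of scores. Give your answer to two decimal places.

15.90

SD = 8.56 / √(1 − 0.71) ≈ 15.896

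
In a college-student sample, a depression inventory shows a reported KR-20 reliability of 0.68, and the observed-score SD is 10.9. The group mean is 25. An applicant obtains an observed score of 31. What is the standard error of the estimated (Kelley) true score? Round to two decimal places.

5.08

SE_est = SD × √(r(1 − r)) = 10.90000 × √0.21760 ≃ 10.90000 × 0.46648 ≃ 5.08459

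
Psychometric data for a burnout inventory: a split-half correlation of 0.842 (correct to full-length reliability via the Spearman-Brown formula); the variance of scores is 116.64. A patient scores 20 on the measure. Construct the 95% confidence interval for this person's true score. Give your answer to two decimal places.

SD = √116.64 = 10.800
Full-length reliability (Spearman-Brown) = 2(0.842)/(1+0.842) ≈ 0.914
SEM = 10.800 × √(1 − 0.914) = 10.800 × √0.086 ≈ 10.800 × 0.293 ≈ 3.163
Half-width = 1.96×3.163 ≈ 6.200
95% CI: 20 ± 6.200 = [13.800, 26.200]

[13.80, 26.20]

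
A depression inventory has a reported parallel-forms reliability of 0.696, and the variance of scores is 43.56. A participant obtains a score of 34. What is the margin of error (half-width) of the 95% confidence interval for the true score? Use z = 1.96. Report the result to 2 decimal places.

7.13

SD = √43.56 ≈ 6.6000
The standard error of measurement is 6.6000×√(1 − 0.6960) ≈ 6.6000×0.5514 ≈ 3.6390.
Margin = 1.96 × 3.6390 ≈ 7.1324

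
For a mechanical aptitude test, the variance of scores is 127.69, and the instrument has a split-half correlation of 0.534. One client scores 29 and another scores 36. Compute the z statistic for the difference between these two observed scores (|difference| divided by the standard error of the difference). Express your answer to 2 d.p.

0.79

SD = √127.69 = 11.3000
r_full = 2·0.534 / (1 + 0.534) ≈ 0.6962
SEM = 11.3000 × √(1 − 0.6962) = 11.3000 × √0.3038 ≈ 11.3000 × 0.5512 ≈ 6.2281
SE_diff = SEM × √2 ≈ 6.2281 × 1.4142 ≈ 8.8079
z = |29 − 36| / 8.8079 = 7 / 8.8079 ≈ 0.7947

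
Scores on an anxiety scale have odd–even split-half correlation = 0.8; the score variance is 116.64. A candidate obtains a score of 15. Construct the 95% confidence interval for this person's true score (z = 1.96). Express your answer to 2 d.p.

[7.94, 22.06]

SD = √116.64 ≈ 10.8000
r_full = 2·0.8 / (1 + 0.8) ≈ 0.8889
SEM = 10.8000 * √(1 − 0.8889) = 10.8000 * √0.1111 ≈ 10.8000 * 0.3333 ≈ 3.6000
Half-width = 1.96*3.6000 ≈ 7.0560
95% CI: 15 ± 7.0560 = [7.9440, 22.0560]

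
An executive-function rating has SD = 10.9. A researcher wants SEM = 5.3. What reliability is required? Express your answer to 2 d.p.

r = 1 − (SEM / SD)² = 1 − (5.300 / 10.9)² ≈ 1 − 0.236 ≈ 0.764

0.76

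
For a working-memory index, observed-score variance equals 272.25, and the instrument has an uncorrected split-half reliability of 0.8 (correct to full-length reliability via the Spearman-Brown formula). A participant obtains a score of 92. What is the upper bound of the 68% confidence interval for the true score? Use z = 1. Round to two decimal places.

SD = √272.25 = 16.50000
Spearman-Brown: r = 2(0.8) / (1 + 0.8) = 1.60000 / 1.80000 ≈ 0.88889
SEM = 16.50000 · √(1 − 0.88889) = 16.50000 · √0.11111 ≈ 16.50000 · 0.33333 ≈ 5.50000
Margin = 1 · 5.50000 ≈ 5.50000
Upper bound: 92 + 5.50000 = 97.50000

97.50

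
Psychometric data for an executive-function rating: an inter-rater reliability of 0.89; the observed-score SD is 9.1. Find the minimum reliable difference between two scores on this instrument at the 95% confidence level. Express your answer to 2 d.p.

8.37

SEM = 9.100×√(1 − 0.890) ≈ 3.018
SE_diff = SEM × √2 ≈ 3.018 × 1.414 ≈ 4.268
Smallest detectable difference = 1.96×4.268 ≈ 8.366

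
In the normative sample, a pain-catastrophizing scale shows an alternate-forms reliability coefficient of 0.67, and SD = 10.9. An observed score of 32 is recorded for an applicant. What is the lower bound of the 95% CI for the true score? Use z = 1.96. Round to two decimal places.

SEM = 10.90000 · √(1 − 0.67000) = 10.90000 · √0.33000 ≈ 10.90000 · 0.57446 ≈ 6.26157
1.96 · SEM ≈ 12.27268
Lower limit = 32 − 12.27268 ≈ 19.72732

19.73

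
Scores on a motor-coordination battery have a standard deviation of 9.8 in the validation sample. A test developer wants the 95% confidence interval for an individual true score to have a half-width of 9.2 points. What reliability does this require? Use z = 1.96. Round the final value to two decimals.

0.77

SEM needed = half-width / z = 9.2/1.96 ≈ 4.694
Required reliability = 1 − (SEM/SD)² = 1 − 0.229 ≈ 0.771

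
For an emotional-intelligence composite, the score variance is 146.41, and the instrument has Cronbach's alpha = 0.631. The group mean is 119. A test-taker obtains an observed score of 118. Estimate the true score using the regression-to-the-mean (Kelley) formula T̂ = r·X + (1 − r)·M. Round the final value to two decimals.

118.37

T̂ = r·X + (1 − r)·M = 0.63100*118 + 0.36900*119 = 74.45800 + 43.91100 ≃ 118.36900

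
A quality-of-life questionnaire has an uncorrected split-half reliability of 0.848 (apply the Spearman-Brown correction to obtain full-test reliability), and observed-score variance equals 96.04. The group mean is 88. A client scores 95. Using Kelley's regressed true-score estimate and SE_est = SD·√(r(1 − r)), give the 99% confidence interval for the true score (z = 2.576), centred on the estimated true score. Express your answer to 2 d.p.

[87.49, 101.36]

σ = 96.04^(1/2) = 9.8000
Full-length reliability (Spearman-Brown) = 2(0.848)/(1+0.848) ≈ 0.9177
T̂ = 0.9177(95) + 0.0823(88) ≈ 94.4242
SE_est = 9.8000×√(0.9177×0.0823) ≈ 2.6925
99% CI: 94.4242 ± 6.9359 ≈ (87.4883, 101.3602)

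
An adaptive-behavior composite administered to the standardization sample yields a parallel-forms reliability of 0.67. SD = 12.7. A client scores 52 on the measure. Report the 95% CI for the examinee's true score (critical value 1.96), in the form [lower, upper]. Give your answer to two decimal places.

[37.70, 66.30]

SEM = 12.7000 × √(1 − 0.6700) = 12.7000 × √0.3300 ≈ 12.7000 × 0.5745 ≈ 7.2956
Half-width = 1.96×7.2956 ≈ 14.2994
Interval: (37.7006, 66.2994)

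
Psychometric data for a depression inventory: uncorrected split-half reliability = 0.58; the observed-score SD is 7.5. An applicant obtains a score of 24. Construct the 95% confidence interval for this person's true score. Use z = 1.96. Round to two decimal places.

Spearman-Brown: r = 2(0.58) / (1 + 0.58) = 1.1600 / 1.5800 ≈ 0.7342
SEM = 7.5000 × √(1 − 0.7342) = 7.5000 × √0.2658 ≈ 7.5000 × 0.5156 ≈ 3.8669
Margin = 1.96 × 3.8669 ≈ 7.5790
CI = 24 ± 7.5790 → [16.4210, 31.5790]

[16.42, 31.58]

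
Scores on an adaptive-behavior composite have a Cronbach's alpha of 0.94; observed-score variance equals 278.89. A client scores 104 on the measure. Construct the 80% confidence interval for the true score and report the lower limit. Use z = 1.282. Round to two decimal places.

σ = 278.89^(1/2) = 16.700
SEM = 16.700 · √(1 − 0.940) = 16.700 · √0.060 ≈ 16.700 · 0.245 ≈ 4.091
Half-width = 1.282·4.091 ≈ 5.244
Lower bound: 104 − 5.244 = 98.756

98.76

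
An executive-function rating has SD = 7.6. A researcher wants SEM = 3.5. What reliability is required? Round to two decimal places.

0.79

r = 1 − (3.5000/7.6)² ≈ 1 − 0.2121 ≈ 0.7879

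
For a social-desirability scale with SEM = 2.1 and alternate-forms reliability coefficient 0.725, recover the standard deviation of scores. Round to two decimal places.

4.00

SD = SEM / √(1 − r) = 2.1 / √0.27500 ≈ 2.1 / 0.52440 ≈ 4.00454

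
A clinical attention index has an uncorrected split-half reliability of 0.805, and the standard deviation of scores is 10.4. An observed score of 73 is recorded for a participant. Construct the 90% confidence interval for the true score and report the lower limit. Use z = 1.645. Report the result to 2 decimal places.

67.38

Full-length reliability (Spearman-Brown) = 2(0.805)/(1+0.805) ≈ 0.892
The standard error of measurement is 10.400·√(1 − 0.892) ≈ 10.400·0.329 ≈ 3.418.
Margin = 1.645 · 3.418 ≈ 5.623
Lower limit = 73 − 5.623 ≈ 67.377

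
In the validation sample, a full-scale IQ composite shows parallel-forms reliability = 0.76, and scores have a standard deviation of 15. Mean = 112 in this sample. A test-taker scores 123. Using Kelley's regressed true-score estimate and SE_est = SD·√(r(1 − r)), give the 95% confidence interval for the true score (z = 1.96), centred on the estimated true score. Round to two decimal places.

T̂ = 0.760(123) + 0.240(112) ≈ 120.360
SE_est = 15.000×√(0.760×0.240) ≈ 6.406
CI = 120.360 ± 1.96 × 6.406 → [107.804, 132.916]

[107.80, 132.92]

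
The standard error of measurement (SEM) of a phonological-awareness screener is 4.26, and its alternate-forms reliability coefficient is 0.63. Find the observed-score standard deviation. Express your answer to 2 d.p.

σ = SEM·(1 − r)^(−1/2) ≃ 4.26·1.6440 ≃ 7.0034

7.00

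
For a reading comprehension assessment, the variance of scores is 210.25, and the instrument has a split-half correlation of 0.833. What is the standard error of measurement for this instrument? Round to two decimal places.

4.38

SD = √210.25 = 14.5000
Spearman-Brown: r = 2(0.833) / (1 + 0.833) = 1.6660 / 1.8330 ≃ 0.9089
SEM = 14.5000 * √(1 − 0.9089) = 14.5000 * √0.0911 ≃ 14.5000 * 0.3018 ≃ 4.3767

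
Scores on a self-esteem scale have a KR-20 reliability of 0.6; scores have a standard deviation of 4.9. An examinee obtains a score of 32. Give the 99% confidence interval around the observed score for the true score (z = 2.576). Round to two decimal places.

SEM = 4.900 · √(1 − 0.600) = 4.900 · √0.400 ≃ 4.900 · 0.632 ≃ 3.099
2.576 · SEM ≃ 7.983
99% CI: 32 ± 7.983 = [24.017, 39.983]

[24.02, 39.98]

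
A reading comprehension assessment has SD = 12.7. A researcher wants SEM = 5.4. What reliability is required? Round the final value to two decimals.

r = 1 − (SEM / SD)² = 1 − (5.4000 / 12.7)² ≃ 1 − 0.1808 ≃ 0.8192

0.82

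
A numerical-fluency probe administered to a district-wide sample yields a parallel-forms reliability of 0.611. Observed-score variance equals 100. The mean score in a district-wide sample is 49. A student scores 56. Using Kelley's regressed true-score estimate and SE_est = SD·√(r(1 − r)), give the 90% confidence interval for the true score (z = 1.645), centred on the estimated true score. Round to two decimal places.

SD = √100 ≈ 10.0000
T̂ = r·X + (1 − r)·M = 0.6110·56 + 0.3890·49 = 34.2160 + 19.0610 ≈ 53.2770
SE_est = 10.0000·√[r(1 − r)] ≈ 4.8752
CI = 53.2770 ± 1.645 · 4.8752 → [45.2572, 61.2968]

[45.26, 61.30]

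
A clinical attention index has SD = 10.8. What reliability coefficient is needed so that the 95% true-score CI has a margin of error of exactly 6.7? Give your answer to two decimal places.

SEM needed = half-width / z = 6.7/1.96 ≃ 3.418
Required reliability = 1 − (SEM/SD)² = 1 − 0.100 ≃ 0.900

0.90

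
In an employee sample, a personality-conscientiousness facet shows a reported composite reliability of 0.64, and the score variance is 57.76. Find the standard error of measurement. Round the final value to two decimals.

4.56

SD = √57.76 = 7.6000
SEM = 7.6000 * √(1 − 0.6400) = 7.6000 * √0.3600 ≃ 7.6000 * 0.6000 ≃ 4.5600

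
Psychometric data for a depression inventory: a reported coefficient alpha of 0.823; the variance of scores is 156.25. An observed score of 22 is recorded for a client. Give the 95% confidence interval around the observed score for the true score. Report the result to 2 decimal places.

SD = √156.25 = 12.500
SEM = 12.500 * √(1 − 0.823) = 12.500 * √0.177 ≈ 12.500 * 0.421 ≈ 5.259
1.96 * SEM ≈ 10.307
95% CI: 22 ± 10.307 = [11.693, 32.307]

[11.69, 32.31]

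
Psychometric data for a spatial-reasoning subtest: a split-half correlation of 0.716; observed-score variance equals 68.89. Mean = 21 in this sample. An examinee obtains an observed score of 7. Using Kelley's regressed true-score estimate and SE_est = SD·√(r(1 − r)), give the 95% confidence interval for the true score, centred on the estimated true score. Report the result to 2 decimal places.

SD = √68.89 ≈ 8.3000
Full-length reliability (Spearman-Brown) = 2(0.716)/(1+0.716) ≈ 0.8345
Estimated true score = 0.8345*7 + (1 − 0.8345)*21 ≈ 9.3170
SE_est = 8.3000*√(0.8345*0.1655) ≈ 3.0845
95% CI: 9.3170 ± 6.0457 ≈ (3.2713, 15.3627)

[3.27, 15.36]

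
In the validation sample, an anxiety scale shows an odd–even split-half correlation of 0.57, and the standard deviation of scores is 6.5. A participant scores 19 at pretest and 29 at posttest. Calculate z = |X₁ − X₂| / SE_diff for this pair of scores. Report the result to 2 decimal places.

2.08

r_full = 2·0.57 / (1 + 0.57) ≈ 0.72611
SEM = 6.50000 × √(1 − 0.72611) = 6.50000 × √0.27389 ≈ 6.50000 × 0.52334 ≈ 3.40171
Standard error of the difference = 3.40171·√2 ≈ 4.81075
z = 10 / 4.81075 ≈ 2.07868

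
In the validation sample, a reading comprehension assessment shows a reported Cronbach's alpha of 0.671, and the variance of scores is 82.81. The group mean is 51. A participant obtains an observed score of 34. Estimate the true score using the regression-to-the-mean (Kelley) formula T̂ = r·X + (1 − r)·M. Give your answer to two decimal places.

T̂ = r·X + (1 − r)·M = 0.6710·34 + 0.3290·51 = 22.8140 + 16.7790 ≈ 39.5930

39.59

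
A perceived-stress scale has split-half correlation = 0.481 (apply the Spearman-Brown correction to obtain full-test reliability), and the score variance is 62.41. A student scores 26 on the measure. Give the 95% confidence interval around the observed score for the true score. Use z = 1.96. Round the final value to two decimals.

SD = √62.41 = 7.90000
r_full = 2·0.481 / (1 + 0.481) ≈ 0.64956
SEM = 7.90000 × √(1 − 0.64956) = 7.90000 × √0.35044 ≈ 7.90000 × 0.59198 ≈ 4.67663
Half-width = 1.96×4.67663 ≈ 9.16620
CI = 26 ± 9.16620 → [16.83380, 35.16620]

[16.83, 35.17]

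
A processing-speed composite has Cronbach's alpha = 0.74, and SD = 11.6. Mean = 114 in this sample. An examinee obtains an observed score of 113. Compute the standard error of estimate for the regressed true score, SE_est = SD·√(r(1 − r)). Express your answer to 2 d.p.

SE_est = 11.60000·√[r(1 − r)] ≈ 5.08816

5.09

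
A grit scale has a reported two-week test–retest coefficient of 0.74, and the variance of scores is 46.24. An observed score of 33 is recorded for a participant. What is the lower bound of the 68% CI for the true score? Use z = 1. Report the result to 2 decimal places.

29.53

σ = 46.24^(1/2) = 6.800
The standard error of measurement is 6.800*√(1 − 0.740) ≃ 6.800*0.510 ≃ 3.467.
Margin = 1 * 3.467 ≃ 3.467
Lower bound: 33 − 3.467 = 29.533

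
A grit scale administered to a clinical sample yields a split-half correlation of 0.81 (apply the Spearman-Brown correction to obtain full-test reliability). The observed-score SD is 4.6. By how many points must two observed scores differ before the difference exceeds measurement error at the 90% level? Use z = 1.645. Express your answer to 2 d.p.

3.47

Full-length reliability (Spearman-Brown) = 2(0.81)/(1+0.81) ≈ 0.89503
SEM = 4.60000 × √(1 − 0.89503) = 4.60000 × √0.10497 ≈ 4.60000 × 0.32399 ≈ 1.49037
SE_diff = SEM × √2 ≈ 1.49037 × 1.41421 ≈ 2.10771
Minimum reliable difference = 1.645 × SE_diff ≈ 1.645 × 2.10771 ≈ 3.46718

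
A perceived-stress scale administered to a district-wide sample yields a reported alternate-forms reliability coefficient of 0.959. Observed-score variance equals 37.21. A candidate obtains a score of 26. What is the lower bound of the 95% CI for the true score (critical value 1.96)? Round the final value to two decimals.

23.58

SD = √37.21 ≈ 6.1000
SEM = 6.1000 · √(1 − 0.9590) = 6.1000 · √0.0410 ≈ 6.1000 · 0.2025 ≈ 1.2352
Half-width = 1.96·1.2352 ≈ 2.4209
Lower bound: 26 − 2.4209 = 23.5791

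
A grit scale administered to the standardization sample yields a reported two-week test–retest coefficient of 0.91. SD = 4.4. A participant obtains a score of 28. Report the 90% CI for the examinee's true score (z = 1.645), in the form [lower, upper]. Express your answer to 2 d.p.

SEM = 4.4000·√(1 − 0.9100) ≃ 1.3200
Margin = 1.645 · 1.3200 ≃ 2.1714
Interval: (25.8286, 30.1714)

[25.83, 30.17]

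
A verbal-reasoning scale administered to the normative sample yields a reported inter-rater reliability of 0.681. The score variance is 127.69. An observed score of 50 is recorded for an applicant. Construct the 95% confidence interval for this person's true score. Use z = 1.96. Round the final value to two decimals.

[37.49, 62.51]

σ = 127.69^(1/2) = 11.3000
SEM = 11.3000*√(1 − 0.6810) ≃ 6.3822
Half-width = 1.96*6.3822 ≃ 12.5092
Interval: (37.4908, 62.5092)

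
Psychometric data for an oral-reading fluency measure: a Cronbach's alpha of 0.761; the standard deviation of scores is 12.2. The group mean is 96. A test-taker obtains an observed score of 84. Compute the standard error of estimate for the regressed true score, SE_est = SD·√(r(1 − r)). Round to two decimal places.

SE_est = SD * √(r(1 − r)) = 12.200 * √0.182 ≈ 12.200 * 0.426 ≈ 5.203

5.20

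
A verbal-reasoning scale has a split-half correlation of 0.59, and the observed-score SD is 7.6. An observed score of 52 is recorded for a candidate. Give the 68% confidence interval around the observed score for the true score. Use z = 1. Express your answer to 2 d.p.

[48.14, 55.86]

r_full = 2·0.59 / (1 + 0.59) ≈ 0.742
SEM = 7.600 * √(1 − 0.742) = 7.600 * √0.258 ≈ 7.600 * 0.508 ≈ 3.859
Half-width = 1*3.859 ≈ 3.859
Interval: (48.141, 55.859)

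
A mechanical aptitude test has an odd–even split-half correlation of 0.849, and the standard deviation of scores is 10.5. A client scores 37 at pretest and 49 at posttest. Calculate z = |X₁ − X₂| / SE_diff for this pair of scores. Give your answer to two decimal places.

2.83

Full-length reliability (Spearman-Brown) = 2(0.849)/(1+0.849) ≃ 0.918
SEM = 10.500 × √(1 − 0.918) = 10.500 × √0.082 ≃ 10.500 × 0.286 ≃ 3.001
SE_diff = √2 × SEM ≃ 4.244
z = |37 − 49| / 4.244 = 12 / 4.244 ≃ 2.828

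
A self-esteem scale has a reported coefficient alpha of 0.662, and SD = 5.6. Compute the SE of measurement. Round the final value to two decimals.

SEM = 5.600 · √(1 − 0.662) = 5.600 · √0.338 ≈ 5.600 · 0.581 ≈ 3.256

3.26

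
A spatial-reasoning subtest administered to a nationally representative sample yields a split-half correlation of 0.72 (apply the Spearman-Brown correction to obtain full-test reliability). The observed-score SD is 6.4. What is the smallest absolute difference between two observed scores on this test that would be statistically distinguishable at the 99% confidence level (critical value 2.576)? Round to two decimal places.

9.41

Spearman-Brown: r = 2(0.72) / (1 + 0.72) = 1.440 / 1.720 ≈ 0.837
SEM = 6.400 × √(1 − 0.837) = 6.400 × √0.163 ≈ 6.400 × 0.403 ≈ 2.582
Standard error of the difference = 2.582·√2 ≈ 3.652
Minimum reliable difference = 2.576 × SE_diff ≈ 2.576 × 3.652 ≈ 9.407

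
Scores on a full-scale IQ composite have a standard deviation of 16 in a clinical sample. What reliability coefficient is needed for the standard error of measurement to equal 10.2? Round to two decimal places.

r = 1 − (10.2000/16)² ≈ 1 − 0.4064 ≈ 0.5936

0.59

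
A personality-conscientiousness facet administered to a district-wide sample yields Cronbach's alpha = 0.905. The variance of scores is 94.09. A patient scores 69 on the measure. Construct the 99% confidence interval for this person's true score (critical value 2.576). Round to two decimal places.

[61.30, 76.70]

σ = 94.09^(1/2) = 9.70000
SEM = 9.70000*√(1 − 0.90500) ≈ 2.98974
Half-width = 2.576*2.98974 ≈ 7.70157
99% CI: 69 ± 7.70157 = [61.29843, 76.70157]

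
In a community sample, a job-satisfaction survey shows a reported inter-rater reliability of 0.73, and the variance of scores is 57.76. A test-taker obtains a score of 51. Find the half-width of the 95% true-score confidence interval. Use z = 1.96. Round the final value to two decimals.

SD = √57.76 ≈ 7.600
The standard error of measurement is 7.600·√(1 − 0.730) ≈ 7.600·0.520 ≈ 3.949.
Half-width = 1.96·3.949 ≈ 7.740

7.74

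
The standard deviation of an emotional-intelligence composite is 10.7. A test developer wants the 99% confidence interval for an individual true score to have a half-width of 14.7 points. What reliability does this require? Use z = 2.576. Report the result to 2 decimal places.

Required SEM = 14.7 / 2.576 ≈ 5.707
r = 1 − (SEM / SD)² = 1 − (5.707 / 10.7)² ≈ 1 − 0.284 ≈ 0.716

0.72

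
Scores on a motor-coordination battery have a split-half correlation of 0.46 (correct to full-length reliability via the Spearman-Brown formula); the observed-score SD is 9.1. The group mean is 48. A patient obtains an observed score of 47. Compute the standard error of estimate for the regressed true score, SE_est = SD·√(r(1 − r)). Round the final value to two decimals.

Full-length reliability (Spearman-Brown) = 2(0.46)/(1+0.46) ≃ 0.630
SE_est = 9.100*√(0.630*0.370) ≃ 4.393

4.39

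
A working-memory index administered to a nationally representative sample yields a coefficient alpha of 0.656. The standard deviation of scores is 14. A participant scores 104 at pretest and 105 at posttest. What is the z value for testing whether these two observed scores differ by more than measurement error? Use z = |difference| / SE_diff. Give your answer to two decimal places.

0.09

The standard error of measurement is 14.000·√(1 − 0.656) ≃ 14.000·0.587 ≃ 8.211.
SE_diff = SEM · √2 ≃ 8.211 · 1.414 ≃ 11.612
z = 1 / 11.612 ≃ 0.086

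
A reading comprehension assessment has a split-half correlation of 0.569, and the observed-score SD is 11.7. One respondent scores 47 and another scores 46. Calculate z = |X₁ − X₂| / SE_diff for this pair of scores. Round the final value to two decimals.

Full-length reliability (Spearman-Brown) = 2(0.569)/(1+0.569) ≈ 0.72530
The standard error of measurement is 11.70000*√(1 − 0.72530) ≈ 11.70000*0.52412 ≈ 6.13215.
Standard error of the difference = 6.13215·√2 ≈ 8.67217
z = |47 − 46| / 8.67217 = 1 / 8.67217 ≈ 0.11531

0.12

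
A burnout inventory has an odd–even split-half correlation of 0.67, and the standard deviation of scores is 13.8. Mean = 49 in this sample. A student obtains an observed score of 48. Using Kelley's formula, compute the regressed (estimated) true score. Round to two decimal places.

r_full = 2·0.67 / (1 + 0.67) ≈ 0.802
T̂ = 0.802(48) + 0.198(49) ≈ 48.198

48.20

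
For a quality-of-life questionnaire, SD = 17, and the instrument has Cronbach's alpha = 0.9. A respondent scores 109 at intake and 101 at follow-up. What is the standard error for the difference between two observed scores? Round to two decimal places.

7.60

SEM = 17.00000*√(1 − 0.90000) ≃ 5.37587
SE_diff = √2 * SEM ≃ 7.60263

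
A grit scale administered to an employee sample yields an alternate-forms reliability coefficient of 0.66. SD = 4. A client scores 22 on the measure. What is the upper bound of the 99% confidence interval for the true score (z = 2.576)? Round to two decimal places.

SEM = 4.000*√(1 − 0.660) ≈ 2.332
2.576 * SEM ≈ 6.008
Upper limit = 22 + 6.008 ≈ 28.008

28.01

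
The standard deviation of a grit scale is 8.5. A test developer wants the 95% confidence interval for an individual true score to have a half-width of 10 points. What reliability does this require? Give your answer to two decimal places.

0.64

Required SEM = 10 / 1.96 ≈ 5.1020
r = 1 − (5.1020/8.5)² ≈ 1 − 0.3603 ≈ 0.6397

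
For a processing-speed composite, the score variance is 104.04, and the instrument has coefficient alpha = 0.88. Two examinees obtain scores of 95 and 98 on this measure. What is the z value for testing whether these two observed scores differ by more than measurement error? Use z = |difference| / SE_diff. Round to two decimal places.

SD = √104.04 = 10.2000
The standard error of measurement is 10.2000*√(1 − 0.8800) ≈ 10.2000*0.3464 ≈ 3.5334.
Standard error of the difference = 3.5334·√2 ≈ 4.9970
z = 3 / 4.9970 ≈ 0.6004

0.60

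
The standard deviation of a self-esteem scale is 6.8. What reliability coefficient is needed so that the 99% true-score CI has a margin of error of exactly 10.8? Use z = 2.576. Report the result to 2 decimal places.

SEM needed = half-width / z = 10.8/2.576 ≈ 4.193
r = 1 − (4.193/6.8)² ≈ 1 − 0.380 ≈ 0.620

0.62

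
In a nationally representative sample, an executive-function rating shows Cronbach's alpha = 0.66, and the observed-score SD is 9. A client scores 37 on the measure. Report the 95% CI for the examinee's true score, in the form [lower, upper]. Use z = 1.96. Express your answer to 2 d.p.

[26.71, 47.29]

SEM = 9.00000 × √(1 − 0.66000) = 9.00000 × √0.34000 ≃ 9.00000 × 0.58310 ≃ 5.24786
Half-width = 1.96×5.24786 ≃ 10.28580
95% CI: 37 ± 10.28580 = [26.71420, 47.28580]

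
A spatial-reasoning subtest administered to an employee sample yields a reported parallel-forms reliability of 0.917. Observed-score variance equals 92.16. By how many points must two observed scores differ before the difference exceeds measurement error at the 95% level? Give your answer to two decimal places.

7.67

SD = √92.16 = 9.60000
SEM = 9.60000 · √(1 − 0.91700) = 9.60000 · √0.08300 ≈ 9.60000 · 0.28810 ≈ 2.76573
SE_diff = SEM · √2 ≈ 2.76573 · 1.41421 ≈ 3.91134
Minimum reliable difference = 1.96 · SE_diff ≈ 1.96 · 3.91134 ≈ 7.66622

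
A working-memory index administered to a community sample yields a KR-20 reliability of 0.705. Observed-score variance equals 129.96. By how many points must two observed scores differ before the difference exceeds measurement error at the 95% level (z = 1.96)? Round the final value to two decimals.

17.16

σ = 129.96^(1/2) = 11.4000
SEM = 11.4000 · √(1 − 0.7050) = 11.4000 · √0.2950 ≈ 11.4000 · 0.5431 ≈ 6.1918
SE_diff = √2 · SEM ≈ 8.7565
Smallest detectable difference = 1.96·8.7565 ≈ 17.1628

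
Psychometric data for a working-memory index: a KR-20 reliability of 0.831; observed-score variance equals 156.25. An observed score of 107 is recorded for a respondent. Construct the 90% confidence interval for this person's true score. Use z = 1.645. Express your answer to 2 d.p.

SD = √156.25 ≈ 12.5000
The standard error of measurement is 12.5000×√(1 − 0.8310) ≈ 12.5000×0.4111 ≈ 5.1387.
Half-width = 1.645×5.1387 ≈ 8.4532
CI = 107 ± 8.4532 → [98.5468, 115.4532]

[98.55, 115.45]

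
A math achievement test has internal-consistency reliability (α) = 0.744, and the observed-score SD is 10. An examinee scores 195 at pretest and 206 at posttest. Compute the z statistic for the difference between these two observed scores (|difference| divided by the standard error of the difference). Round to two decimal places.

SEM = 10.0000 × √(1 − 0.7440) = 10.0000 × √0.2560 ≈ 10.0000 × 0.5060 ≈ 5.0596
Standard error of the difference = 5.0596·√2 ≈ 7.1554
z = |195 − 206| / 7.1554 = 11 / 7.1554 ≈ 1.5373

1.54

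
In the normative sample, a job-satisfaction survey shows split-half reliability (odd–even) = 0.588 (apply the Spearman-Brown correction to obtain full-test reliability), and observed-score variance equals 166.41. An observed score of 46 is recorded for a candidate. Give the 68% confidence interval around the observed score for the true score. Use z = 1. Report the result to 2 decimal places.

SD = √166.41 = 12.9000
r_full = 2·0.588 / (1 + 0.588) ≈ 0.7406
SEM = 12.9000 · √(1 − 0.7406) = 12.9000 · √0.2594 ≈ 12.9000 · 0.5094 ≈ 6.5707
1 · SEM ≈ 6.5707
Interval: (39.4293, 52.5707)

[39.43, 52.57]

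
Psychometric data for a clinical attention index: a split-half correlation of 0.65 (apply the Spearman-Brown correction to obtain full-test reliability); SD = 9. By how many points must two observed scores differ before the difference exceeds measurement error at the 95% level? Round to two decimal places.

11.49

Spearman-Brown: r = 2(0.65) / (1 + 0.65) = 1.300 / 1.650 ≈ 0.788
SEM = 9.000*√(1 − 0.788) ≈ 4.145
SE_diff = √2 * SEM ≈ 5.862
Smallest detectable difference = 1.96*5.862 ≈ 11.490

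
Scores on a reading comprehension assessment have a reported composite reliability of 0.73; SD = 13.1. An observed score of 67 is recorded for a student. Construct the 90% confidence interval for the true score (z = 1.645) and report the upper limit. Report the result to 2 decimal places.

78.20

SEM = 13.100 * √(1 − 0.730) = 13.100 * √0.270 ≈ 13.100 * 0.520 ≈ 6.807
1.645 * SEM ≈ 11.197
Upper limit = 67 + 11.197 ≈ 78.197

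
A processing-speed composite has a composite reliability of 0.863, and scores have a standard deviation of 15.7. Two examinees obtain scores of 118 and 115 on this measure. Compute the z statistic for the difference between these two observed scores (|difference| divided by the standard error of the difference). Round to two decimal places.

SEM = 15.7000 × √(1 − 0.8630) = 15.7000 × √0.1370 ≃ 15.7000 × 0.3701 ≃ 5.8111
SE_diff = SEM × √2 ≃ 5.8111 × 1.4142 ≃ 8.2182
z = |118 − 115| / 8.2182 = 3 / 8.2182 ≃ 0.3650

0.37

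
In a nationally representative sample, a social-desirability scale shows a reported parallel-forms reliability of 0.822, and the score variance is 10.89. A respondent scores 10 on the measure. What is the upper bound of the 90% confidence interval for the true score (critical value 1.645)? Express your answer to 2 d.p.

σ = 10.89^(1/2) = 3.3000
SEM = 3.3000 · √(1 − 0.8220) = 3.3000 · √0.1780 ≃ 3.3000 · 0.4219 ≃ 1.3923
Half-width = 1.645·1.3923 ≃ 2.2903
Upper limit = 10 + 2.2903 ≃ 12.2903

12.29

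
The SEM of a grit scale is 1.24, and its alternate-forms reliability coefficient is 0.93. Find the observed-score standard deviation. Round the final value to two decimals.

SD = 1.24 / √(1 − 0.93) ≈ 4.687

4.69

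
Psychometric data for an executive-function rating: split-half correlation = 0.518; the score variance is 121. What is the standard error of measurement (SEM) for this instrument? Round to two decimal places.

6.20

SD = √121 = 11.000
Full-length reliability (Spearman-Brown) = 2(0.518)/(1+0.518) ≃ 0.682
SEM = 11.000×√(1 − 0.682) ≃ 6.198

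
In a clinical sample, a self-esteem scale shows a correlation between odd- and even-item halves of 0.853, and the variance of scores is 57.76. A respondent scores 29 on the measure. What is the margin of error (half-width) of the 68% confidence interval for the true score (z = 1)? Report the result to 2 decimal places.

2.14

SD = √57.76 ≃ 7.6000
Spearman-Brown: r = 2(0.853) / (1 + 0.853) = 1.7060 / 1.8530 ≃ 0.9207
SEM = 7.6000 · √(1 − 0.9207) = 7.6000 · √0.0793 ≃ 7.6000 · 0.2817 ≃ 2.1406
1 · SEM ≃ 2.1406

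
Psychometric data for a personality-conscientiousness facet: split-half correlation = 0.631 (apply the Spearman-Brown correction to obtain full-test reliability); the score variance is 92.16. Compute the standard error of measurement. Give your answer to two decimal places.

SD = √92.16 = 9.600
Spearman-Brown: r = 2(0.631) / (1 + 0.631) = 1.262 / 1.631 ≈ 0.774
SEM = 9.600×√(1 − 0.774) ≈ 4.566

4.57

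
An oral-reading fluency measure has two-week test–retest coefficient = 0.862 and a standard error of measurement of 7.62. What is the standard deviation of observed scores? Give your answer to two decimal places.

20.51

SD = SEM / √(1 − r) = 7.62 / √0.1380 ≈ 7.62 / 0.3715 ≈ 20.5124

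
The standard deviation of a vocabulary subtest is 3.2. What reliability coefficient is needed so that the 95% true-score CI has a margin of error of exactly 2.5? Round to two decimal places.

SEM needed = half-width / z = 2.5/1.96 ≃ 1.276
r = 1 − (1.276/3.2)² ≃ 1 − 0.159 ≃ 0.841

0.84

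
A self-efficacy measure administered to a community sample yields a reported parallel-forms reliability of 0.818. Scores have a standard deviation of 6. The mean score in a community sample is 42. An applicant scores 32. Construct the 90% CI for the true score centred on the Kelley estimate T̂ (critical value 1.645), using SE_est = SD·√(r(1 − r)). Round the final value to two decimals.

T̂ = r·X + (1 − r)·M = 0.818*32 + 0.182*42 = 26.176 + 7.644 ≃ 33.820
SE_est = 6.000·√[r(1 − r)] ≃ 2.315
90% CI: 33.820 ± 3.808 ≃ (30.012, 37.628)

[30.01, 37.63]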